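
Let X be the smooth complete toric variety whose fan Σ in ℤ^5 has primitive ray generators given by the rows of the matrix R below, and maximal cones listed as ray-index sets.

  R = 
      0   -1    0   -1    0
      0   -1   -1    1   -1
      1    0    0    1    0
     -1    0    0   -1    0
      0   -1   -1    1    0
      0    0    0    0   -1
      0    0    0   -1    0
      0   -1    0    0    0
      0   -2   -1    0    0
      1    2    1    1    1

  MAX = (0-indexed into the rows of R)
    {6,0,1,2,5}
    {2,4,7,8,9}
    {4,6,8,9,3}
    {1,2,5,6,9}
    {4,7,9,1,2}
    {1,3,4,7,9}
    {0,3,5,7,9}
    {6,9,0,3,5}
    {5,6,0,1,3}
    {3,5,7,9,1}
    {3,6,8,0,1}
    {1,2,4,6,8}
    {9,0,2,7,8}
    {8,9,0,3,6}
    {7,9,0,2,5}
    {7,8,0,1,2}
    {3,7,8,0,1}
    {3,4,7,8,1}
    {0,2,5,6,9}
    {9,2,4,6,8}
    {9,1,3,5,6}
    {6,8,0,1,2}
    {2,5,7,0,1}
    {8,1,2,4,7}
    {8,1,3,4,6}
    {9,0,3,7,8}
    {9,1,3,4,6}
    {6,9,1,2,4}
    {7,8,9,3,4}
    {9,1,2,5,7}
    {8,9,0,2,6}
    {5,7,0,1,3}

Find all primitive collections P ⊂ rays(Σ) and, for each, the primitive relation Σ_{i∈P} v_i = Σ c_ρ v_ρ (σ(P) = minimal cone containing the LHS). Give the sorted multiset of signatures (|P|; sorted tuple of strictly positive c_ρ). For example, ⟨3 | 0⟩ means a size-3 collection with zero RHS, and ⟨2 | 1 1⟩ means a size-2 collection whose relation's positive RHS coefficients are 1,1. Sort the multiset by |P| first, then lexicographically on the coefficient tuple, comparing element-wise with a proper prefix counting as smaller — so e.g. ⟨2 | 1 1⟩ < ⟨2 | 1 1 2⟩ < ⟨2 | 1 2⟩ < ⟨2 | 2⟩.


Δ(Σ) — 10 vertices, 7 min non-faces:

  • {2,3}:  v_{2} + v_{3} = 0  →  sig = ⟨2 | 0⟩
  • {0,4}:  v_{0} + v_{4} = v_{8}  →  sig = ⟨2 | 1⟩
  • {4,5}:  v_{4} + v_{5} = v_{1}  →  sig = ⟨2 | 1⟩
  • {6,7}:  v_{6} + v_{7} = v_{0}  →  sig = ⟨2 | 1⟩
  • {5,8}:  v_{5} + v_{8} = v_{0} + v_{1}  →  sig = ⟨2 | 1 1⟩
  • {0,1,9}:  v_{0} + v_{1} + v_{9} = v_{2}  →  sig = ⟨3 | 1⟩
  • {1,8,9}:  v_{1} + v_{8} + v_{9} = v_{2} + v_{4}  →  sig = ⟨3 | 1 1⟩

so the primitive-relation signature multiset is
    |P|=2: 5 collections, coeffs (), (1), (1), (1), (1,1)
    |P|=3: 2 collections, coeffs (1), (1,1)


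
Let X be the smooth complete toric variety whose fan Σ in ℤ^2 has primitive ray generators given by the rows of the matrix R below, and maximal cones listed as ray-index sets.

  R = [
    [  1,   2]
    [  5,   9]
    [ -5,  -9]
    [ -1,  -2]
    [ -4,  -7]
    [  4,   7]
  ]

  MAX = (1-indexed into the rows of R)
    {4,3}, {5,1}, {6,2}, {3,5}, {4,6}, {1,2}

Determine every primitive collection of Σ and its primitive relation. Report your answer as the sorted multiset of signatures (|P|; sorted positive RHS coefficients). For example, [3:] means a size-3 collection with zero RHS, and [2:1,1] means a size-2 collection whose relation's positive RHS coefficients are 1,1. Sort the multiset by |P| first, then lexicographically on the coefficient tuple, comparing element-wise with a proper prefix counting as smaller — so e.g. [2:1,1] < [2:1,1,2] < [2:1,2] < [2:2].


|primitive collections| = 9. Relations:

  P = {1,4}:  v_{1} + v_{4} = 0  →  sig = [2:]
  P = {2,3}:  v_{2} + v_{3} = 0  →  sig = [2:]
  P = {5,6}:  v_{5} + v_{6} = 0  →  sig = [2:]
  P = {1,3}:  v_{1} + v_{3} = v_{5}  →  sig = [2:1]
  P = {1,6}:  v_{1} + v_{6} = v_{2}  →  sig = [2:1]
  P = {2,4}:  v_{2} + v_{4} = v_{6}  →  sig = [2:1]
  P = {2,5}:  v_{2} + v_{5} = v_{1}  →  sig = [2:1]
  P = {3,6}:  v_{3} + v_{6} = v_{4}  →  sig = [2:1]
  P = {4,5}:  v_{4} + v_{5} = v_{3}  →  sig = [2:1]

Sorted signature multiset PRS(X):
    |P|=2: 9 collections, coeffs (), (), (), (1), (1), (1), (1), (1), (1)


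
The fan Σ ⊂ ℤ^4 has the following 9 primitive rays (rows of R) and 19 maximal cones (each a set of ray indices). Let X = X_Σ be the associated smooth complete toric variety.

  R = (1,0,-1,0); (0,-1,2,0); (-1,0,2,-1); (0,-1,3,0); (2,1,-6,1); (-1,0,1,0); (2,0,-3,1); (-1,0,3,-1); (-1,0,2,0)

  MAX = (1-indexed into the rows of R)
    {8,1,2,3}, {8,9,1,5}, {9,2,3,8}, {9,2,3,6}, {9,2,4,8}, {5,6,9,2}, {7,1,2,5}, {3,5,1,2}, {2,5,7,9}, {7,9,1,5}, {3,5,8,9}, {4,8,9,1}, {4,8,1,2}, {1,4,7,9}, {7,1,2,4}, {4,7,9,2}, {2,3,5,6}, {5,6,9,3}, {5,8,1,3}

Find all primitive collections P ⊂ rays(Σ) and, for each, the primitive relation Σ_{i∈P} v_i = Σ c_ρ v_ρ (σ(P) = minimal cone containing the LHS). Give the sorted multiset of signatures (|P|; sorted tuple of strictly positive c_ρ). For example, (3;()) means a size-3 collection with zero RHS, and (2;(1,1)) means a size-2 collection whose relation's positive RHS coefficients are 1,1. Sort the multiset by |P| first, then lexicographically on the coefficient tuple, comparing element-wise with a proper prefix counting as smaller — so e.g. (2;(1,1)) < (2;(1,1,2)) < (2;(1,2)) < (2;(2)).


Primitive collections (12):

  P = {1,6}:  v_{1} + v_{6} = 0 ; sig = (2;())
  P = {3,7}:  v_{3} + v_{7} = v_{1} ; sig = (2;(1))
  P = {4,5}:  v_{4} + v_{5} = v_{7} ; sig = (2;(1))
  P = {3,4}:  v_{3} + v_{4} = v_{2} + v_{8} ; sig = (2;(1,1))
  P = {4,6}:  v_{4} + v_{6} = v_{2} + v_{9} ; sig = (2;(1,1))
  P = {6,8}:  v_{6} + v_{8} = v_{3} + v_{9} ; sig = (2;(1,1))
  P = {6,7}:  v_{6} + v_{7} = v_{2} + v_{5} + v_{9} ; sig = (2;(1,1,1))
  P = {7,8}:  v_{7} + v_{8} = 2·v_{1} + v_{9} ; sig = (2;(1,2))
  P = {1,2,9}:  v_{1} + v_{2} + v_{9} = v_{4} ; sig = (3;(1))
  P = {1,3,9}:  v_{1} + v_{3} + v_{9} = v_{8} ; sig = (3;(1))
  P = {2,5,8}:  v_{2} + v_{5} + v_{8} = v_{1} ; sig = (3;(1))
  P = {2,3,5,9}:  v_{2} + v_{3} + v_{5} + v_{9} = 0 ; sig = (4;())

so the primitive-relation signature multiset is
    (2;())
    (2;(1))
    (2;(1))
    (2;(1,1))
    (2;(1,1))
    (2;(1,1))
    (2;(1,1,1))
    (2;(1,2))
    (3;(1))
    (3;(1))
    (3;(1))
    (4;())


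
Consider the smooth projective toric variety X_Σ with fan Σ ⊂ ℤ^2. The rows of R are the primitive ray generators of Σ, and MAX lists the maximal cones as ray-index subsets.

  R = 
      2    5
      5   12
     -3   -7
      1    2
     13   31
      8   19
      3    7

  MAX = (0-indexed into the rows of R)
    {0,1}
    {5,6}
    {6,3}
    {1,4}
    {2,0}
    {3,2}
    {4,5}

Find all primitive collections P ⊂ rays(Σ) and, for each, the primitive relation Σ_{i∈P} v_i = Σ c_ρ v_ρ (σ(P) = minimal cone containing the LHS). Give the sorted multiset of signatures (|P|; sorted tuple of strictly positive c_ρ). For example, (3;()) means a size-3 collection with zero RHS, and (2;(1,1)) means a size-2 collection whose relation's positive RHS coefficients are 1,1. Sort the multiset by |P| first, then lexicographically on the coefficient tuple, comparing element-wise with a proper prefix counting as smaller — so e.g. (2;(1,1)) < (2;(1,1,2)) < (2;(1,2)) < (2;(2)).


14 collections generate NE(X_Σ); each relation:

  P = {2,6}:  v_{2} + v_{6} = 0  ⟹  sig = (2;())
  P = {0,3}:  v_{0} + v_{3} = v_{6}  ⟹  sig = (2;(1))
  P = {0,6}:  v_{0} + v_{6} = v_{1}  ⟹  sig = (2;(1))
  P = {1,2}:  v_{1} + v_{2} = v_{0}  ⟹  sig = (2;(1))
  P = {1,5}:  v_{1} + v_{5} = v_{4}  ⟹  sig = (2;(1))
  P = {1,6}:  v_{1} + v_{6} = v_{5}  ⟹  sig = (2;(1))
  P = {2,5}:  v_{2} + v_{5} = v_{1}  ⟹  sig = (2;(1))
  P = {3,4}:  v_{3} + v_{4} = v_{5} + 2·v_{6}  ⟹  sig = (2;(1,2))
  P = {0,5}:  v_{0} + v_{5} = 2·v_{1}  ⟹  sig = (2;(2))
  P = {1,3}:  v_{1} + v_{3} = 2·v_{6}  ⟹  sig = (2;(2))
  P = {2,4}:  v_{2} + v_{4} = 2·v_{1}  ⟹  sig = (2;(2))
  P = {4,6}:  v_{4} + v_{6} = 2·v_{5}  ⟹  sig = (2;(2))
  P = {0,4}:  v_{0} + v_{4} = 3·v_{1}  ⟹  sig = (2;(3))
  P = {3,5}:  v_{3} + v_{5} = 3·v_{6}  ⟹  sig = (2;(3))

so the primitive-relation signature multiset is
    |P|=2: 14 collections, coeffs (), (1), (1), (1), (1), (1), (1), (1,2), (2), (2), (2), (2), (3), (3)


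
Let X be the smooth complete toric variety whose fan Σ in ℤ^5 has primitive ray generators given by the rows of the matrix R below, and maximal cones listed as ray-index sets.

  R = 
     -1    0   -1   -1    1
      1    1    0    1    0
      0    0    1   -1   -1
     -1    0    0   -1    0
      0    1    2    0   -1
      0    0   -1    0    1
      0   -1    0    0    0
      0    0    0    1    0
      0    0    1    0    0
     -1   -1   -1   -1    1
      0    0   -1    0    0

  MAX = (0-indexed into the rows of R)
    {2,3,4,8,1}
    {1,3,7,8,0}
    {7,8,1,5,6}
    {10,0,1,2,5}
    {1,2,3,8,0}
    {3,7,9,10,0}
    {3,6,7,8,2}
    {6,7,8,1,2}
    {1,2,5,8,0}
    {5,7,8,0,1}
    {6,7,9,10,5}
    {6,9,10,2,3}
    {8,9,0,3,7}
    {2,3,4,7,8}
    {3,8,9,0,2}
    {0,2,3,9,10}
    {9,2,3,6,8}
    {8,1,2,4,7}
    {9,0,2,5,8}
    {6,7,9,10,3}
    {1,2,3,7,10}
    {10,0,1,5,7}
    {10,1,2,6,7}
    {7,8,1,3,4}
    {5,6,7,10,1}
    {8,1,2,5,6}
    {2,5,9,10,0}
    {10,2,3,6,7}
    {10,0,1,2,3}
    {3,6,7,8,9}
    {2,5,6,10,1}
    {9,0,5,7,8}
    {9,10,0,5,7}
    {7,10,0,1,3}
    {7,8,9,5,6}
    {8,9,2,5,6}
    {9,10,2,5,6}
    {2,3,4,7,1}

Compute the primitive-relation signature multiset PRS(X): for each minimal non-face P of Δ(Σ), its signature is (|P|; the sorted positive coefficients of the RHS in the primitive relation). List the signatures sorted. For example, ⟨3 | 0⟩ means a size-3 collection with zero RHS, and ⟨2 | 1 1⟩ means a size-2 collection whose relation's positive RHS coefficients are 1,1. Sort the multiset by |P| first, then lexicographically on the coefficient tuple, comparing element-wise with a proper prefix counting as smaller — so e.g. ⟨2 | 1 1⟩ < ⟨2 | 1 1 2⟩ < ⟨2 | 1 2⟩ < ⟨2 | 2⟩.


Σ has 14 primitive collections:

  • {8,10}:  v_{8} + v_{10} = 0  so sig = ⟨2 | 0⟩
  • {0,6}:  v_{0} + v_{6} = v_{9}  so sig = ⟨2 | 1⟩
  • {1,9}:  v_{1} + v_{9} = v_{5}  so sig = ⟨2 | 1⟩
  • {3,5}:  v_{3} + v_{5} = v_{0}  so sig = ⟨2 | 1⟩
  • {4,9}:  v_{4} + v_{9} = v_{3} + v_{8}  so sig = ⟨2 | 1 1⟩
  • {4,5}:  v_{4} + v_{5} = v_{1} + v_{3} + v_{8}  so sig = ⟨2 | 1 1 1⟩
  • {4,6}:  v_{4} + v_{6} = v_{2} + v_{7} + v_{8}  so sig = ⟨2 | 1 1 1⟩
  • {4,10}:  v_{4} + v_{10} = v_{1} + v_{2} + v_{3} + v_{7}  so sig = ⟨2 | 1 1 1 1⟩
  • {0,4}:  v_{0} + v_{4} = v_{1} + 2·v_{3} + v_{8}  so sig = ⟨2 | 1 1 2⟩
  • {1,3,6}:  v_{1} + v_{3} + v_{6} = 0  so sig = ⟨3 | 0⟩
  • {2,5,7}:  v_{2} + v_{5} + v_{7} = 0  so sig = ⟨3 | 0⟩
  • {0,2,7}:  v_{0} + v_{2} + v_{7} = v_{3}  so sig = ⟨3 | 1⟩
  • {2,7,9}:  v_{2} + v_{7} + v_{9} = v_{3} + v_{6}  so sig = ⟨3 | 1 1⟩
  • {1,2,3,7,8}:  v_{1} + v_{2} + v_{3} + v_{7} + v_{8} = v_{4}  so sig = ⟨5 | 1⟩

Hence PRS(X_Σ) =
    ⟨2 | 0⟩
    ⟨2 | 1⟩
    ⟨2 | 1⟩
    ⟨2 | 1⟩
    ⟨2 | 1 1⟩
    ⟨2 | 1 1 1⟩
    ⟨2 | 1 1 1⟩
    ⟨2 | 1 1 1 1⟩
    ⟨2 | 1 1 2⟩
    ⟨3 | 0⟩
    ⟨3 | 0⟩
    ⟨3 | 1⟩
    ⟨3 | 1 1⟩
    ⟨5 | 1⟩


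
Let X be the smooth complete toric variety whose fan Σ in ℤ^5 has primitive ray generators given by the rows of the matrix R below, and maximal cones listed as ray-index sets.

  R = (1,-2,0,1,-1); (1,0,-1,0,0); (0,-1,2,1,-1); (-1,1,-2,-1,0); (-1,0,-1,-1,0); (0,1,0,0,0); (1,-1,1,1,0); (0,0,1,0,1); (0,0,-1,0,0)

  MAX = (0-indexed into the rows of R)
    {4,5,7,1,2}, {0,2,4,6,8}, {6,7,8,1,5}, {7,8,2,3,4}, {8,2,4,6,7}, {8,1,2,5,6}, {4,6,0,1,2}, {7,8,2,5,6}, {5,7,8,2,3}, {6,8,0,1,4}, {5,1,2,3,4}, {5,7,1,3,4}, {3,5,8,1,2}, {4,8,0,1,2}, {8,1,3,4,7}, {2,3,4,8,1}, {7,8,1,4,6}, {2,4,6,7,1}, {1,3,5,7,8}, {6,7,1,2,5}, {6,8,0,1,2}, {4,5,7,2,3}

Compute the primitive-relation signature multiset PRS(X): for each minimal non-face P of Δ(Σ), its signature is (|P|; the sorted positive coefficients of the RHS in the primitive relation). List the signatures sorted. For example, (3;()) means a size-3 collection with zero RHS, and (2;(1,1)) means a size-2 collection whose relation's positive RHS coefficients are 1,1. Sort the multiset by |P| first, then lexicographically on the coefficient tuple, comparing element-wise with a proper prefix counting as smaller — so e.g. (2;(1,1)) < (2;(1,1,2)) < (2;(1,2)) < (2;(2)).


Minimal non-faces — 9 found among 9 rays, 22 max cones:

  {3,6}:  v_{3} + v_{6} = v_{8} ; sig = (2;(1))
  {0,5}:  v_{0} + v_{5} = v_{1} + v_{2} + v_{8} ; sig = (2;(1,1,1))
  {0,3}:  v_{0} + v_{3} = v_{1} + v_{2} + v_{4} + 2·v_{8} ; sig = (2;(1,1,1,2))
  {0,7}:  v_{0} + v_{7} = v_{4} + 2·v_{6} ; sig = (2;(1,2))
  {4,5,6}:  v_{4} + v_{5} + v_{6} = 0 ; sig = (3;())
  {4,5,8}:  v_{4} + v_{5} + v_{8} = v_{3} ; sig = (3;(1))
  {1,2,3,7}:  v_{1} + v_{2} + v_{3} + v_{7} = 0 ; sig = (4;())
  {1,2,7,8}:  v_{1} + v_{2} + v_{7} + v_{8} = v_{6} ; sig = (4;(1))
  {1,2,4,6,8}:  v_{1} + v_{2} + v_{4} + v_{6} + v_{8} = v_{0} ; sig = (5;(1))

Signatures (|P|; sorted positive RHS coefficients), sorted:
[(2;(1)), (2;(1,1,1)), (2;(1,1,1,2)), (2;(1,2)), (3;()), (3;(1)), (4;()), (4;(1)), (5;(1))]


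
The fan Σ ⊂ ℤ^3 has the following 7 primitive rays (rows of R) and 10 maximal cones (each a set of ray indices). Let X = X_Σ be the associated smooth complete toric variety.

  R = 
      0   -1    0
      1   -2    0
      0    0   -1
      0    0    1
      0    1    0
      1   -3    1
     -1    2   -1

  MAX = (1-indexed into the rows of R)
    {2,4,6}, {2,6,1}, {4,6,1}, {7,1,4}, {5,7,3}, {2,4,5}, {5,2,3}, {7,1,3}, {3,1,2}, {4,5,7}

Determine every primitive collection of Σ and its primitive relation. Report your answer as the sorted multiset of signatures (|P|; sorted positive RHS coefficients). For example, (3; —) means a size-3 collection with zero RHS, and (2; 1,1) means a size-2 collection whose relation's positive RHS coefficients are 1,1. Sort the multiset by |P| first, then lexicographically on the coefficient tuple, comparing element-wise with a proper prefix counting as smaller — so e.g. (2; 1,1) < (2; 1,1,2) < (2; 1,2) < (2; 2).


Σ has 7 primitive collections:

  P = {1,5}:  v_{1} + v_{5} = 0  ⟹  sig = (2; —)
  P = {3,4}:  v_{3} + v_{4} = 0  ⟹  sig = (2; —)
  P = {2,7}:  v_{2} + v_{7} = v_{3}  ⟹  sig = (2; 1)
  P = {6,7}:  v_{6} + v_{7} = v_{1}  ⟹  sig = (2; 1)
  P = {3,6}:  v_{3} + v_{6} = v_{1} + v_{2}  ⟹  sig = (2; 1,1)
  P = {5,6}:  v_{5} + v_{6} = v_{2} + v_{4}  ⟹  sig = (2; 1,1)
  P = {1,2,4}:  v_{1} + v_{2} + v_{4} = v_{6}  ⟹  sig = (3; 1)

so the primitive-relation signature multiset is
    |P|=2: 6 collections, coeffs (), (), (1), (1), (1,1), (1,1)
    |P|=3: 1 collection, coeffs (1)


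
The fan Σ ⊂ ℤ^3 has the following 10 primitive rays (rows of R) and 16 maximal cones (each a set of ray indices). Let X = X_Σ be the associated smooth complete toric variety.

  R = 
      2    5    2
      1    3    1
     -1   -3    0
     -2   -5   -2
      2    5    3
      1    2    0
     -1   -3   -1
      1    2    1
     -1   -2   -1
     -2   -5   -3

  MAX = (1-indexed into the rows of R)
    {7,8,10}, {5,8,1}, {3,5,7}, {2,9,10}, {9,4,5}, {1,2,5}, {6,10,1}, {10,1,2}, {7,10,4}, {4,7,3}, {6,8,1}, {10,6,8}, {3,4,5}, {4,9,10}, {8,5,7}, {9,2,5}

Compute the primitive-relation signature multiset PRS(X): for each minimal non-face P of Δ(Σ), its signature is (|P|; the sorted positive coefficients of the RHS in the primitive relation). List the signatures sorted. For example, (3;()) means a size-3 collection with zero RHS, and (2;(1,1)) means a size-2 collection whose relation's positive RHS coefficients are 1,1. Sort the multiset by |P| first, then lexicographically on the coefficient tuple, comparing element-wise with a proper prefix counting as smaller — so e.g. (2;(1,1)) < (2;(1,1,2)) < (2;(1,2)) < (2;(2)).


Σ has 23 primitive collections:

  {1,4}:  v_{1} + v_{4} = 0 — sig = (2;())
  {2,7}:  v_{2} + v_{7} = 0 — sig = (2;())
  {5,10}:  v_{5} + v_{10} = 0 — sig = (2;())
  {8,9}:  v_{8} + v_{9} = 0 — sig = (2;())
  {1,7}:  v_{1} + v_{7} = v_{8} — sig = (2;(1))
  {1,9}:  v_{1} + v_{9} = v_{2} — sig = (2;(1))
  {2,4}:  v_{2} + v_{4} = v_{9} — sig = (2;(1))
  {2,8}:  v_{2} + v_{8} = v_{1} — sig = (2;(1))
  {4,8}:  v_{4} + v_{8} = v_{7} — sig = (2;(1))
  {7,9}:  v_{7} + v_{9} = v_{4} — sig = (2;(1))
  {1,3}:  v_{1} + v_{3} = v_{5} + v_{7} — sig = (2;(1,1))
  {2,3}:  v_{2} + v_{3} = v_{4} + v_{5} — sig = (2;(1,1))
  {3,6}:  v_{3} + v_{6} = v_{7} + v_{8} — sig = (2;(1,1))
  {3,10}:  v_{3} + v_{10} = v_{4} + v_{7} — sig = (2;(1,1))
  {4,6}:  v_{4} + v_{6} = v_{8} + v_{10} — sig = (2;(1,1))
  {5,6}:  v_{5} + v_{6} = v_{1} + v_{8} — sig = (2;(1,1))
  {6,9}:  v_{6} + v_{9} = v_{1} + v_{10} — sig = (2;(1,1))
  {2,6}:  v_{2} + v_{6} = 2·v_{1} + v_{10} — sig = (2;(1,2))
  {3,8}:  v_{3} + v_{8} = v_{5} + 2·v_{7} — sig = (2;(1,2))
  {3,9}:  v_{3} + v_{9} = 2·v_{4} + v_{5} — sig = (2;(1,2))
  {6,7}:  v_{6} + v_{7} = 2·v_{8} + v_{10} — sig = (2;(1,2))
  {1,8,10}:  v_{1} + v_{8} + v_{10} = v_{6} — sig = (3;(1))
  {4,5,7}:  v_{4} + v_{5} + v_{7} = v_{3} — sig = (3;(1))

Hence PRS(X_Σ) =
[(2;()), (2;()), (2;()), (2;()), (2;(1)), (2;(1)), (2;(1)), (2;(1)), (2;(1)), (2;(1)), (2;(1,1)), (2;(1,1)), (2;(1,1)), (2;(1,1)), (2;(1,1)), (2;(1,1)), (2;(1,1)), (2;(1,2)), (2;(1,2)), (2;(1,2)), (2;(1,2)), (3;(1)), (3;(1))]


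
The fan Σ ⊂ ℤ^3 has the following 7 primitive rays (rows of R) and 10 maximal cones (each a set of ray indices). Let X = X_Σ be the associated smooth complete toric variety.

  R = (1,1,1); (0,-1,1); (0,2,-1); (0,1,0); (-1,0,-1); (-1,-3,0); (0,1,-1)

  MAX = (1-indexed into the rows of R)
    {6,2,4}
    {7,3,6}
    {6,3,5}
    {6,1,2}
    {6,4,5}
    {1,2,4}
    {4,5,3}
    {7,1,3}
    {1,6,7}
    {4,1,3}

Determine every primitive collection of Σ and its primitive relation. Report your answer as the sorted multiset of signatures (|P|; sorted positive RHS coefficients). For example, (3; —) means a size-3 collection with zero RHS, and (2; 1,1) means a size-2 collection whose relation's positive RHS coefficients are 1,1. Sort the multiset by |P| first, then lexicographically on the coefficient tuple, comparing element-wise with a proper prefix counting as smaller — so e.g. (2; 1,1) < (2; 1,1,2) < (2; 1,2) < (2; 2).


|primitive collections| = 9. Relations:

  P = {2,7}:  v_{2} + v_{7} = 0 — sig = (2; —)
  P = {1,5}:  v_{1} + v_{5} = v_{4} — sig = (2; 1)
  P = {2,3}:  v_{2} + v_{3} = v_{4} — sig = (2; 1)
  P = {4,7}:  v_{4} + v_{7} = v_{3} — sig = (2; 1)
  P = {2,5}:  v_{2} + v_{5} = 2·v_{4} + v_{6} — sig = (2; 1,2)
  P = {5,7}:  v_{5} + v_{7} = 2·v_{3} + v_{6} — sig = (2; 1,2)
  P = {1,3,6}:  v_{1} + v_{3} + v_{6} = 0 — sig = (3; —)
  P = {1,4,6}:  v_{1} + v_{4} + v_{6} = v_{2} — sig = (3; 1)
  P = {3,4,6}:  v_{3} + v_{4} + v_{6} = v_{5} — sig = (3; 1)

Hence PRS(X_Σ) =
{ (2; —),  (2; 1) ×3,  (2; 1,2) ×2,  (3; —),  (3; 1) ×2 }


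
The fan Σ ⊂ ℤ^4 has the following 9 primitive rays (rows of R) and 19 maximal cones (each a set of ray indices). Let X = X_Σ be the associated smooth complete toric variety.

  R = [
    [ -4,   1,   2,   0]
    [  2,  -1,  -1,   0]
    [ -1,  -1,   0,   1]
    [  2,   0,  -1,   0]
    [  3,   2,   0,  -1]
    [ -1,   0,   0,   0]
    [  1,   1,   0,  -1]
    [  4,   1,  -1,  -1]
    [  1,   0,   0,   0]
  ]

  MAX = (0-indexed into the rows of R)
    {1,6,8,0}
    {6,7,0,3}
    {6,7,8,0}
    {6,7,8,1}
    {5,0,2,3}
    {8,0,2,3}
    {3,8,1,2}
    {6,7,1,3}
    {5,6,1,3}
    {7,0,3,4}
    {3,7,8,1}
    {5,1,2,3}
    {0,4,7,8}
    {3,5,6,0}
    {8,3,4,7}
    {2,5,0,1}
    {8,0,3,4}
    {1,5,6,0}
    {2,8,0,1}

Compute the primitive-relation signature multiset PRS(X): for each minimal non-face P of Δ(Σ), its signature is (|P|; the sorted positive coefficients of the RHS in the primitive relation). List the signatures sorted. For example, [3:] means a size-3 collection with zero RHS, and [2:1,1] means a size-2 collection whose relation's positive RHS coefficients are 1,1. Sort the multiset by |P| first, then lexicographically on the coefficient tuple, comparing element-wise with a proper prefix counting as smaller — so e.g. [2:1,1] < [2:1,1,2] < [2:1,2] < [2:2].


Σ has 12 primitive collections:

  P = {2,6}:  v_{2} + v_{6} = 0 ; sig = [2:]
  P = {5,8}:  v_{5} + v_{8} = 0 ; sig = [2:]
  P = {1,4}:  v_{1} + v_{4} = v_{7} + v_{8} ; sig = [2:1,1]
  P = {2,7}:  v_{2} + v_{7} = v_{3} + v_{8} ; sig = [2:1,1]
  P = {5,7}:  v_{5} + v_{7} = v_{3} + v_{6} ; sig = [2:1,1]
  P = {4,5}:  v_{4} + v_{5} = v_{0} + v_{3} + v_{7} ; sig = [2:1,1,1]
  P = {4,6}:  v_{4} + v_{6} = v_{0} + 2·v_{7} ; sig = [2:1,2]
  P = {2,4}:  v_{2} + v_{4} = v_{0} + 2·v_{3} + 2·v_{8} ; sig = [2:1,2,2]
  P = {0,1,3}:  v_{0} + v_{1} + v_{3} = 0 ; sig = [3:]
  P = {3,6,8}:  v_{3} + v_{6} + v_{8} = v_{7} ; sig = [3:1]
  P = {0,1,7}:  v_{0} + v_{1} + v_{7} = v_{6} + v_{8} ; sig = [3:1,1]
  P = {0,3,7,8}:  v_{0} + v_{3} + v_{7} + v_{8} = v_{4} ; sig = [4:1]

Signatures (|P|; sorted positive RHS coefficients), sorted:
    [2:]
    [2:]
    [2:1,1]
    [2:1,1]
    [2:1,1]
    [2:1,1,1]
    [2:1,2]
    [2:1,2,2]
    [3:]
    [3:1]
    [3:1,1]
    [4:1]


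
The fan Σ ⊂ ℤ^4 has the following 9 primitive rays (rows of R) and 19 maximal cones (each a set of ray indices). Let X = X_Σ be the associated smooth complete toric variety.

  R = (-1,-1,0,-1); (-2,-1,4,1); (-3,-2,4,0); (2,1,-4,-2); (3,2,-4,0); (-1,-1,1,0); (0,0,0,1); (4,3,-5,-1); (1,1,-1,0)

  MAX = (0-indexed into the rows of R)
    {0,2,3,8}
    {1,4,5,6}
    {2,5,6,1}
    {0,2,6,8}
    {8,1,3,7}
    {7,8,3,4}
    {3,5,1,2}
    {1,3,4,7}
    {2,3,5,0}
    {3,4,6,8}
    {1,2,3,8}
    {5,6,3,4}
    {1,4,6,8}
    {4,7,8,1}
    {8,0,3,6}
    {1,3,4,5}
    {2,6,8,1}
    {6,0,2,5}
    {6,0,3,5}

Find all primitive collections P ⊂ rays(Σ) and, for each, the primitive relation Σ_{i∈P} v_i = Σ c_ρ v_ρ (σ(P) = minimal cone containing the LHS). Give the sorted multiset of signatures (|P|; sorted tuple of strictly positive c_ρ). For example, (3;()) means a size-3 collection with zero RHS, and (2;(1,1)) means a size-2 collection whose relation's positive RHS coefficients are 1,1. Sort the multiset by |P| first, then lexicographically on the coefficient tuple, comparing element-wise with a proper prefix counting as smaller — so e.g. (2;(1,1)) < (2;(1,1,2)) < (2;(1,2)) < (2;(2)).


Primitive collections (11):

  P = {2,4}:  v_{2} + v_{4} = 0  ⇒ sig = (2;())
  P = {5,8}:  v_{5} + v_{8} = 0  ⇒ sig = (2;())
  P = {0,1}:  v_{0} + v_{1} = v_{2}  ⇒ sig = (2;(1))
  P = {0,4}:  v_{0} + v_{4} = v_{3} + v_{6}  ⇒ sig = (2;(1,1))
  P = {0,7}:  v_{0} + v_{7} = v_{3} + v_{8}  ⇒ sig = (2;(1,1))
  P = {6,7}:  v_{6} + v_{7} = v_{4} + v_{8}  ⇒ sig = (2;(1,1))
  P = {2,7}:  v_{2} + v_{7} = v_{1} + v_{3} + v_{8}  ⇒ sig = (2;(1,1,1))
  P = {5,7}:  v_{5} + v_{7} = v_{1} + v_{3} + v_{4}  ⇒ sig = (2;(1,1,1))
  P = {1,3,6}:  v_{1} + v_{3} + v_{6} = 0  ⇒ sig = (3;())
  P = {2,3,6}:  v_{2} + v_{3} + v_{6} = v_{0}  ⇒ sig = (3;(1))
  P = {1,3,4,8}:  v_{1} + v_{3} + v_{4} + v_{8} = v_{7}  ⇒ sig = (4;(1))

so the primitive-relation signature multiset is
    |P|=2: 8 collections, coeffs (), (), (1), (1,1), (1,1), (1,1), (1,1,1), (1,1,1)
    |P|=3: 2 collections, coeffs (), (1)
    |P|=4: 1 collection, coeffs (1)


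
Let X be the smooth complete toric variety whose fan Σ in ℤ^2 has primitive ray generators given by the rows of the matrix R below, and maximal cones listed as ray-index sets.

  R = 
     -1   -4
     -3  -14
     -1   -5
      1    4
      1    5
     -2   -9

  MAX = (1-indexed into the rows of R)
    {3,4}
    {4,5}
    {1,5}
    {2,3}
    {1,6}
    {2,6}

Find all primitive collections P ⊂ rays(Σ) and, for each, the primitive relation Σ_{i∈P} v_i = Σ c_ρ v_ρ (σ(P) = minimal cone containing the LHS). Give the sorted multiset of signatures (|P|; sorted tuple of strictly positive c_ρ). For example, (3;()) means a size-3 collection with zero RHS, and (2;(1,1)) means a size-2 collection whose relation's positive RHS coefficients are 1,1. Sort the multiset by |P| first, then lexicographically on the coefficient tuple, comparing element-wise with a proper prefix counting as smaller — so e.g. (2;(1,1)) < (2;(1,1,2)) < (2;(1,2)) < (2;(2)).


Minimal non-faces — 9 found among 6 rays, 6 max cones:

  P = {1,4}:  v_{1} + v_{4} = 0  ⟹  sig = (2;())
  P = {3,5}:  v_{3} + v_{5} = 0  ⟹  sig = (2;())
  P = {1,3}:  v_{1} + v_{3} = v_{6}  ⟹  sig = (2;(1))
  P = {2,5}:  v_{2} + v_{5} = v_{6}  ⟹  sig = (2;(1))
  P = {3,6}:  v_{3} + v_{6} = v_{2}  ⟹  sig = (2;(1))
  P = {4,6}:  v_{4} + v_{6} = v_{3}  ⟹  sig = (2;(1))
  P = {5,6}:  v_{5} + v_{6} = v_{1}  ⟹  sig = (2;(1))
  P = {1,2}:  v_{1} + v_{2} = 2·v_{6}  ⟹  sig = (2;(2))
  P = {2,4}:  v_{2} + v_{4} = 2·v_{3}  ⟹  sig = (2;(2))

so the primitive-relation signature multiset is
    |P|=2: 9 collections, coeffs (), (), (1), (1), (1), (1), (1), (2), (2)


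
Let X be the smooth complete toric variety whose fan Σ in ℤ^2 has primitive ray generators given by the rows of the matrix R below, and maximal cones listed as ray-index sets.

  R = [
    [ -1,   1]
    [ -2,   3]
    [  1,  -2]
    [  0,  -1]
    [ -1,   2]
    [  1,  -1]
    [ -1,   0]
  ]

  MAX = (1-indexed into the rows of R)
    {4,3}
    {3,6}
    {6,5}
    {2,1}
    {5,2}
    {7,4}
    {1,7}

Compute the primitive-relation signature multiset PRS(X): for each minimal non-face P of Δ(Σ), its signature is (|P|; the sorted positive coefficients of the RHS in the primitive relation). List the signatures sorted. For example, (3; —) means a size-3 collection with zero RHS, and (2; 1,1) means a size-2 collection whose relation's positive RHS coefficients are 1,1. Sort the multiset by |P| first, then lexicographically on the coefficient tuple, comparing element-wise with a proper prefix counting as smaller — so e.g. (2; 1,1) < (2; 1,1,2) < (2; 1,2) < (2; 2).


14 minimal non-faces of Δ(Σ) (on 7 rays):

  • {1,6}:  v_{1} + v_{6} = 0  →  sig = (2; —)
  • {3,5}:  v_{3} + v_{5} = 0  →  sig = (2; —)
  • {1,3}:  v_{1} + v_{3} = v_{4}  →  sig = (2; 1)
  • {1,4}:  v_{1} + v_{4} = v_{7}  →  sig = (2; 1)
  • {1,5}:  v_{1} + v_{5} = v_{2}  →  sig = (2; 1)
  • {2,3}:  v_{2} + v_{3} = v_{1}  →  sig = (2; 1)
  • {2,6}:  v_{2} + v_{6} = v_{5}  →  sig = (2; 1)
  • {4,5}:  v_{4} + v_{5} = v_{1}  →  sig = (2; 1)
  • {4,6}:  v_{4} + v_{6} = v_{3}  →  sig = (2; 1)
  • {6,7}:  v_{6} + v_{7} = v_{4}  →  sig = (2; 1)
  • {2,4}:  v_{2} + v_{4} = 2·v_{1}  →  sig = (2; 2)
  • {3,7}:  v_{3} + v_{7} = 2·v_{4}  →  sig = (2; 2)
  • {5,7}:  v_{5} + v_{7} = 2·v_{1}  →  sig = (2; 2)
  • {2,7}:  v_{2} + v_{7} = 3·v_{1}  →  sig = (2; 3)

Hence PRS(X_Σ) =
[(2; —), (2; —), (2; 1), (2; 1), (2; 1), (2; 1), (2; 1), (2; 1), (2; 1), (2; 1), (2; 2), (2; 2), (2; 2), (2; 3)]


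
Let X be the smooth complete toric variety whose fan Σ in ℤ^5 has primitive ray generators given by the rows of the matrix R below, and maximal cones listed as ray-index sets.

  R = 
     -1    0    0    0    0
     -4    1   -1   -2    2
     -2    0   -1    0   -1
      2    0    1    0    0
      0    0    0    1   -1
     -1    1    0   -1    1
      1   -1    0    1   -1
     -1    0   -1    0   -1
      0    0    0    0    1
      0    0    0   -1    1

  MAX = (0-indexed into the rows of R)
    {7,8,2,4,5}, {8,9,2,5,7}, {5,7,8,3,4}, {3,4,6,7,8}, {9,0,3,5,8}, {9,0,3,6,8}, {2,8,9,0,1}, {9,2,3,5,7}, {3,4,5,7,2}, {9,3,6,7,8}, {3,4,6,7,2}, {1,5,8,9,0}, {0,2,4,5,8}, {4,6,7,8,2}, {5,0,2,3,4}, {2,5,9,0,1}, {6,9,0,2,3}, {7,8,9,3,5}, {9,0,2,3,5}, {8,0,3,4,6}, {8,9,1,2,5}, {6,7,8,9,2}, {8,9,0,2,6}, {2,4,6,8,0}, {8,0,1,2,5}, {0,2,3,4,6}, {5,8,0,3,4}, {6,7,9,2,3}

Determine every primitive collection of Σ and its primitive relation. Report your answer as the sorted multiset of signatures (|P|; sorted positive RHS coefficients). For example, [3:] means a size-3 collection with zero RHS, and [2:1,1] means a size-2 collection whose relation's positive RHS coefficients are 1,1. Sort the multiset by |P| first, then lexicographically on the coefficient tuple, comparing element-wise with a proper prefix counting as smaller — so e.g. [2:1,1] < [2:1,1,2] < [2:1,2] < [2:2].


Minimal non-faces — 9 found among 10 rays, 28 max cones:

  P={4,9}:  v_{4} + v_{9} = 0 ; sig = [2:]
  P={5,6}:  v_{5} + v_{6} = 0 ; sig = [2:]
  P={0,7}:  v_{0} + v_{7} = v_{2} ; sig = [2:1]
  P={1,3}:  v_{1} + v_{3} = v_{0} + v_{5} + v_{9} ; sig = [2:1,1,1]
  P={1,4}:  v_{1} + v_{4} = v_{0} + v_{2} + v_{5} + v_{8} ; sig = [2:1,1,1,1]
  P={1,6}:  v_{1} + v_{6} = v_{0} + v_{2} + v_{8} + v_{9} ; sig = [2:1,1,1,1]
  P={1,7}:  v_{1} + v_{7} = 2·v_{2} + v_{5} + v_{8} + v_{9} ; sig = [2:1,1,1,2]
  P={2,3,8}:  v_{2} + v_{3} + v_{8} = 0 ; sig = [3:]
  P={0,2,5,8,9}:  v_{0} + v_{2} + v_{5} + v_{8} + v_{9} = v_{1} ; sig = [5:1]

Signatures (|P|; sorted positive RHS coefficients), sorted:
[[2:], [2:], [2:1], [2:1,1,1], [2:1,1,1,1], [2:1,1,1,1], [2:1,1,1,2], [3:], [5:1]]


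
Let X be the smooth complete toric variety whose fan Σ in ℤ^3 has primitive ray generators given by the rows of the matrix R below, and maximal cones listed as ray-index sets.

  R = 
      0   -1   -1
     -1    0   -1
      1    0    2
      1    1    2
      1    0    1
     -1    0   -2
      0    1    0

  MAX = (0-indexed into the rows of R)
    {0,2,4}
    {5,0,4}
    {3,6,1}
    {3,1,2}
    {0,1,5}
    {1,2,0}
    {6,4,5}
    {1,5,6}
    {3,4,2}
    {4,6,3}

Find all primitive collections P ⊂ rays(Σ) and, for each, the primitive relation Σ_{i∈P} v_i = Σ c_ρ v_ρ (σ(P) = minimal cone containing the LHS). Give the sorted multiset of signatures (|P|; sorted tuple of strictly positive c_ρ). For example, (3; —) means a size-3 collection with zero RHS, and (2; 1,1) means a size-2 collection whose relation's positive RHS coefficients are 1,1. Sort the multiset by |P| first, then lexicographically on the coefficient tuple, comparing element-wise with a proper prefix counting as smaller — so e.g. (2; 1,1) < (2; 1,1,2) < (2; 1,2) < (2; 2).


Δ(Σ) — 7 vertices, 6 min non-faces:

  • {1,4}:  v_{1} + v_{4} = 0  ⇒ sig = (2; —)
  • {2,5}:  v_{2} + v_{5} = 0  ⇒ sig = (2; —)
  • {0,3}:  v_{0} + v_{3} = v_{4}  ⇒ sig = (2; 1)
  • {2,6}:  v_{2} + v_{6} = v_{3}  ⇒ sig = (2; 1)
  • {3,5}:  v_{3} + v_{5} = v_{6}  ⇒ sig = (2; 1)
  • {0,6}:  v_{0} + v_{6} = v_{4} + v_{5}  ⇒ sig = (2; 1,1)

so the primitive-relation signature multiset is
[(2; —), (2; —), (2; 1), (2; 1), (2; 1), (2; 1,1)]


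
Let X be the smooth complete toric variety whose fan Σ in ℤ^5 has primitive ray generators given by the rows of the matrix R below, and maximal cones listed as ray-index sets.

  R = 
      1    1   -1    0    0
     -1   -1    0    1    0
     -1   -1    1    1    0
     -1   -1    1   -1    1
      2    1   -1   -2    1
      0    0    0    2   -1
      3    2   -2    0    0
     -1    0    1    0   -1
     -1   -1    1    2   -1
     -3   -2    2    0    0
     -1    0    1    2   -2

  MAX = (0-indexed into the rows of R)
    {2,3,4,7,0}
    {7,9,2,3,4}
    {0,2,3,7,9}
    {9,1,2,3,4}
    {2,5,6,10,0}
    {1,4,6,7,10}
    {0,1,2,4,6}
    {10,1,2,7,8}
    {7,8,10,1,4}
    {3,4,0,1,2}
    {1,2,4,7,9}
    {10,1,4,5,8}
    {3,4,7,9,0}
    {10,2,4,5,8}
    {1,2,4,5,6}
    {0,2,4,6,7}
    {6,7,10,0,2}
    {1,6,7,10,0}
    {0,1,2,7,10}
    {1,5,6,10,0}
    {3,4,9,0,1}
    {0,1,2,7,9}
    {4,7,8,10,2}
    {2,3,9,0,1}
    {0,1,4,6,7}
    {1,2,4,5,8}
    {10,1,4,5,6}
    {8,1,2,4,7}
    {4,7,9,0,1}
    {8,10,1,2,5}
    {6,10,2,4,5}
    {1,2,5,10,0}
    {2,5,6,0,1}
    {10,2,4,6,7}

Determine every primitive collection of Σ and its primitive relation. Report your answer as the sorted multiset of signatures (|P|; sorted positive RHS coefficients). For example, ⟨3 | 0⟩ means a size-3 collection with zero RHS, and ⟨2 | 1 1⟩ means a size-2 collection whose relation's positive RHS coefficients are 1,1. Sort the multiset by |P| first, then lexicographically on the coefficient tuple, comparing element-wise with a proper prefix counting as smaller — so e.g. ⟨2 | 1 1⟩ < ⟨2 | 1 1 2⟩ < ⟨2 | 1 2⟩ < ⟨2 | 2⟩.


|primitive collections| = 19. Relations:

  P={6,9}:  v_{6} + v_{9} = 0  →  sig = ⟨2 | 0⟩
  P={0,8}:  v_{0} + v_{8} = v_{5}  →  sig = ⟨2 | 1⟩
  P={3,5}:  v_{3} + v_{5} = v_{2}  →  sig = ⟨2 | 1⟩
  P={5,7}:  v_{5} + v_{7} = v_{10}  →  sig = ⟨2 | 1⟩
  P={3,10}:  v_{3} + v_{10} = v_{2} + v_{7}  →  sig = ⟨2 | 1 1⟩
  P={3,6}:  v_{3} + v_{6} = v_{0} + v_{2} + v_{4}  →  sig = ⟨2 | 1 1 1⟩
  P={5,9}:  v_{5} + v_{9} = v_{1} + v_{2} + v_{7}  →  sig = ⟨2 | 1 1 1⟩
  P={3,8}:  v_{3} + v_{8} = v_{1} + 2·v_{2} + v_{4} + v_{7}  →  sig = ⟨2 | 1 1 1 2⟩
  P={9,10}:  v_{9} + v_{10} = v_{1} + v_{2} + 2·v_{7}  →  sig = ⟨2 | 1 1 2⟩
  P={6,8}:  v_{6} + v_{8} = v_{4} + 2·v_{5}  →  sig = ⟨2 | 1 2⟩
  P={8,9}:  v_{8} + v_{9} = 2·v_{1} + 2·v_{2} + v_{4} + 2·v_{7}  →  sig = ⟨2 | 1 2 2 2⟩
  P={0,4,5}:  v_{0} + v_{4} + v_{5} = v_{6}  →  sig = ⟨3 | 1⟩
  P={1,3,7}:  v_{1} + v_{3} + v_{7} = v_{9}  →  sig = ⟨3 | 1⟩
  P={0,4,10}:  v_{0} + v_{4} + v_{10} = v_{6} + v_{7}  →  sig = ⟨3 | 1 1⟩
  P={0,2,4,9}:  v_{0} + v_{2} + v_{4} + v_{9} = v_{3}  →  sig = ⟨4 | 1⟩
  P={1,2,4,10}:  v_{1} + v_{2} + v_{4} + v_{10} = v_{8}  →  sig = ⟨4 | 1⟩
  P={1,2,6,7}:  v_{1} + v_{2} + v_{6} + v_{7} = v_{5}  →  sig = ⟨4 | 1⟩
  P={1,2,6,10}:  v_{1} + v_{2} + v_{6} + v_{10} = 2·v_{5}  →  sig = ⟨4 | 2⟩
  P={0,1,2,4,7}:  v_{0} + v_{1} + v_{2} + v_{4} + v_{7} = 0  →  sig = ⟨5 | 0⟩

Hence PRS(X_Σ) =
{ ⟨2 | 0⟩,  ⟨2 | 1⟩ ×3,  ⟨2 | 1 1⟩,  ⟨2 | 1 1 1⟩ ×2,  ⟨2 | 1 1 1 2⟩,  ⟨2 | 1 1 2⟩,  ⟨2 | 1 2⟩,  ⟨2 | 1 2 2 2⟩,  ⟨3 | 1⟩ ×2,  ⟨3 | 1 1⟩,  ⟨4 | 1⟩ ×3,  ⟨4 | 2⟩,  ⟨5 | 0⟩ }


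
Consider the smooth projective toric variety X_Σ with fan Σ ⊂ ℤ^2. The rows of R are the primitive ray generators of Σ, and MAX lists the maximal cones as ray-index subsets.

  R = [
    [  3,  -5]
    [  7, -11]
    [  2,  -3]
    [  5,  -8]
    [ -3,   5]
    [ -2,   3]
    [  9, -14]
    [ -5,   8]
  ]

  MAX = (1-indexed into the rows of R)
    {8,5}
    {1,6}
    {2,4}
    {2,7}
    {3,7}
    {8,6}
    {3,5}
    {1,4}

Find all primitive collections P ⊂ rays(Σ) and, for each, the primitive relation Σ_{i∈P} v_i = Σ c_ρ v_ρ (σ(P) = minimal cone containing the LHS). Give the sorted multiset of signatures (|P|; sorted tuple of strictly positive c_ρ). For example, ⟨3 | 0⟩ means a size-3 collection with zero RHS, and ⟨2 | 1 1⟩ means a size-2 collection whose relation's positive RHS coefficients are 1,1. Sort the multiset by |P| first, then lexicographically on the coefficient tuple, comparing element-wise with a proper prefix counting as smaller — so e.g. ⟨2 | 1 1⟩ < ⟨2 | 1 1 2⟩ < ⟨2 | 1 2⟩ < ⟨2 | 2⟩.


Σ has 20 primitive collections:

  • {1,5}:  v_{1} + v_{5} = 0  so sig = ⟨2 | 0⟩
  • {3,6}:  v_{3} + v_{6} = 0  so sig = ⟨2 | 0⟩
  • {4,8}:  v_{4} + v_{8} = 0  so sig = ⟨2 | 0⟩
  • {1,3}:  v_{1} + v_{3} = v_{4}  so sig = ⟨2 | 1⟩
  • {1,8}:  v_{1} + v_{8} = v_{6}  so sig = ⟨2 | 1⟩
  • {2,3}:  v_{2} + v_{3} = v_{7}  so sig = ⟨2 | 1⟩
  • {2,6}:  v_{2} + v_{6} = v_{4}  so sig = ⟨2 | 1⟩
  • {2,8}:  v_{2} + v_{8} = v_{3}  so sig = ⟨2 | 1⟩
  • {3,4}:  v_{3} + v_{4} = v_{2}  so sig = ⟨2 | 1⟩
  • {3,8}:  v_{3} + v_{8} = v_{5}  so sig = ⟨2 | 1⟩
  • {4,5}:  v_{4} + v_{5} = v_{3}  so sig = ⟨2 | 1⟩
  • {4,6}:  v_{4} + v_{6} = v_{1}  so sig = ⟨2 | 1⟩
  • {5,6}:  v_{5} + v_{6} = v_{8}  so sig = ⟨2 | 1⟩
  • {6,7}:  v_{6} + v_{7} = v_{2}  so sig = ⟨2 | 1⟩
  • {1,7}:  v_{1} + v_{7} = v_{2} + v_{4}  so sig = ⟨2 | 1 1⟩
  • {1,2}:  v_{1} + v_{2} = 2·v_{4}  so sig = ⟨2 | 2⟩
  • {2,5}:  v_{2} + v_{5} = 2·v_{3}  so sig = ⟨2 | 2⟩
  • {4,7}:  v_{4} + v_{7} = 2·v_{2}  so sig = ⟨2 | 2⟩
  • {7,8}:  v_{7} + v_{8} = 2·v_{3}  so sig = ⟨2 | 2⟩
  • {5,7}:  v_{5} + v_{7} = 3·v_{3}  so sig = ⟨2 | 3⟩

Signatures (|P|; sorted positive RHS coefficients), sorted:
    |P|=2: 20 collections, coeffs (), (), (), (1), (1), (1), (1), (1), (1), (1), (1), (1), (1), (1), (1,1), (2), (2), (2), (2), (3)


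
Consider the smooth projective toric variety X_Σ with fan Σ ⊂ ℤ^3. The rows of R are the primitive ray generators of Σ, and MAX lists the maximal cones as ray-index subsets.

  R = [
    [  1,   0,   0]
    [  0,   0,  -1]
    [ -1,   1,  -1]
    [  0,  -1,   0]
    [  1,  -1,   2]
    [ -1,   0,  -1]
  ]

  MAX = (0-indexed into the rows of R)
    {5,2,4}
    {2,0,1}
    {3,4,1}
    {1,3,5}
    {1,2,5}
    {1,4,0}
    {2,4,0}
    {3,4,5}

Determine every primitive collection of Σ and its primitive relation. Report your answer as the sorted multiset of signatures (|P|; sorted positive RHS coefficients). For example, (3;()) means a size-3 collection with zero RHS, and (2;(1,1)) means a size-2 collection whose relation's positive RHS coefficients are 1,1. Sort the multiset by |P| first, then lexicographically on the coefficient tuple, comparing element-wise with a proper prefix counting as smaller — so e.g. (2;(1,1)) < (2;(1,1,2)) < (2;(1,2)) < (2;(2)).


5 collections generate NE(X_Σ); each relation:

  {0,5}:  v_{0} + v_{5} = v_{1}  ⟹  sig = (2;(1))
  {2,3}:  v_{2} + v_{3} = v_{5}  ⟹  sig = (2;(1))
  {0,3}:  v_{0} + v_{3} = 2·v_{1} + v_{4}  ⟹  sig = (2;(1,2))
  {1,2,4}:  v_{1} + v_{2} + v_{4} = 0  ⟹  sig = (3;())
  {1,4,5}:  v_{1} + v_{4} + v_{5} = v_{3}  ⟹  sig = (3;(1))

Hence PRS(X_Σ) =
    |P|=2: 3 collections, coeffs (1), (1), (1,2)
    |P|=3: 2 collections, coeffs (), (1)


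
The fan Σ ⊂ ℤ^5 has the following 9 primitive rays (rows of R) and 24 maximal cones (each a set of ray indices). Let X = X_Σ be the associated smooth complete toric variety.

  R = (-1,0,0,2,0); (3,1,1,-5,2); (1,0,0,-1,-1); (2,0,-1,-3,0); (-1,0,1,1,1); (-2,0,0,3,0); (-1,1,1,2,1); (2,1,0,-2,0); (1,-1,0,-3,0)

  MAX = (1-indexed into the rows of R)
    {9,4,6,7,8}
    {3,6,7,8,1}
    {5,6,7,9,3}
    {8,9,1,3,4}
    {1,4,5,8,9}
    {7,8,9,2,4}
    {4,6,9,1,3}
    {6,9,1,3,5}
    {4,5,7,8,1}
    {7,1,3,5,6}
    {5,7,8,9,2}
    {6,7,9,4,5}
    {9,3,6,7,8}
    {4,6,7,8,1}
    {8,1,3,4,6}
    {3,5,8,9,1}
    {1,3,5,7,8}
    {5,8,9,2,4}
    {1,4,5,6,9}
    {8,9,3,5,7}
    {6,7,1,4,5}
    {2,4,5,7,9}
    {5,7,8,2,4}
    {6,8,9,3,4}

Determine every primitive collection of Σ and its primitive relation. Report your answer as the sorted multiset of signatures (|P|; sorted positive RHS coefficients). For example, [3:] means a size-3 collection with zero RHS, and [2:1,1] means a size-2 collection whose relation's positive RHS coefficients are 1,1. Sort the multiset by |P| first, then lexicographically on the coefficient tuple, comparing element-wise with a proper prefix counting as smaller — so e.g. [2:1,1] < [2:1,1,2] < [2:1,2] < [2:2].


Minimal non-faces — 9 found among 9 rays, 24 max cones:

  P = {1,2}:  v_{1} + v_{2} = v_{4} + 2·v_{5} + v_{8}  so sig = [2:1,1,2]
  P = {2,3}:  v_{2} + v_{3} = v_{5} + 2·v_{8} + v_{9}  so sig = [2:1,1,2]
  P = {2,6}:  v_{2} + v_{6} = v_{4} + 2·v_{7} + v_{9}  so sig = [2:1,1,2]
  P = {1,7,9}:  v_{1} + v_{7} + v_{9} = v_{5}  so sig = [3:1]
  P = {3,4,7}:  v_{3} + v_{4} + v_{7} = v_{8}  so sig = [3:1]
  P = {5,6,8}:  v_{5} + v_{6} + v_{8} = v_{7}  so sig = [3:1]
  P = {3,4,5}:  v_{3} + v_{4} + v_{5} = v_{1} + v_{8} + v_{9}  so sig = [3:1,1,1]
  P = {1,6,8,9}:  v_{1} + v_{6} + v_{8} + v_{9} = 0  so sig = [4:]
  P = {4,5,7,8,9}:  v_{4} + v_{5} + v_{7} + v_{8} + v_{9} = v_{2}  so sig = [5:1]

so the primitive-relation signature multiset is
    |P|=2: 3 collections, coeffs (1,1,2), (1,1,2), (1,1,2)
    |P|=3: 4 collections, coeffs (1), (1), (1), (1,1,1)
    |P|=4: 1 collection, coeffs ()
    |P|=5: 1 collection, coeffs (1)


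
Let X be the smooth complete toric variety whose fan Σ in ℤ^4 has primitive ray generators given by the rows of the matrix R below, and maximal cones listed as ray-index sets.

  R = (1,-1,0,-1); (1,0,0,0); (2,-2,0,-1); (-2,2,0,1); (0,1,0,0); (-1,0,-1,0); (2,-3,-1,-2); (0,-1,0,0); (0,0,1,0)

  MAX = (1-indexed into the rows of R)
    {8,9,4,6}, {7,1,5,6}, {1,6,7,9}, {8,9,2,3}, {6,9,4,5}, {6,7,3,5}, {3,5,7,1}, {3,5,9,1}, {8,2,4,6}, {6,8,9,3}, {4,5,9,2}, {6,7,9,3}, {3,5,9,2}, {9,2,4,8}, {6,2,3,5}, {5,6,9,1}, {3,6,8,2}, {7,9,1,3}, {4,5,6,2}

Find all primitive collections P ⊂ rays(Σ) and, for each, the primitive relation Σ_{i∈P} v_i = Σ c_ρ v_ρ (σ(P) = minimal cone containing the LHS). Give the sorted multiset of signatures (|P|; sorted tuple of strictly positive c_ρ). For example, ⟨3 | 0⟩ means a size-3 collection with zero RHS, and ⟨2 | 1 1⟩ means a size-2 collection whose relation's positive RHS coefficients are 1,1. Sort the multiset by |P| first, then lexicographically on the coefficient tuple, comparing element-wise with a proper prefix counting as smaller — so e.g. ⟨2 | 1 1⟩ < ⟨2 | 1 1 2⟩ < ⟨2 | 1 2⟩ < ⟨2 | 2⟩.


Primitive collections (12):

  P={3,4}:  v_{3} + v_{4} = 0  →  sig = ⟨2 | 0⟩
  P={5,8}:  v_{5} + v_{8} = 0  →  sig = ⟨2 | 0⟩
  P={1,2}:  v_{1} + v_{2} = v_{3} + v_{5}  →  sig = ⟨2 | 1 1⟩
  P={4,7}:  v_{4} + v_{7} = v_{1} + v_{6}  →  sig = ⟨2 | 1 1⟩
  P={1,4}:  v_{1} + v_{4} = v_{5} + v_{6} + v_{9}  →  sig = ⟨2 | 1 1 1⟩
  P={1,8}:  v_{1} + v_{8} = v_{3} + v_{6} + v_{9}  →  sig = ⟨2 | 1 1 1⟩
  P={2,7}:  v_{2} + v_{7} = 2·v_{3} + v_{5} + v_{6}  →  sig = ⟨2 | 1 1 2⟩
  P={7,8}:  v_{7} + v_{8} = 2·v_{3} + 2·v_{6} + v_{9}  →  sig = ⟨2 | 1 2 2⟩
  P={2,6,9}:  v_{2} + v_{6} + v_{9} = 0  →  sig = ⟨3 | 0⟩
  P={1,3,6}:  v_{1} + v_{3} + v_{6} = v_{7}  →  sig = ⟨3 | 1⟩
  P={5,7,9}:  v_{5} + v_{7} + v_{9} = 2·v_{1}  →  sig = ⟨3 | 2⟩
  P={3,5,6,9}:  v_{3} + v_{5} + v_{6} + v_{9} = v_{1}  →  sig = ⟨4 | 1⟩

so the primitive-relation signature multiset is
[⟨2 | 0⟩, ⟨2 | 0⟩, ⟨2 | 1 1⟩, ⟨2 | 1 1⟩, ⟨2 | 1 1 1⟩, ⟨2 | 1 1 1⟩, ⟨2 | 1 1 2⟩, ⟨2 | 1 2 2⟩, ⟨3 | 0⟩, ⟨3 | 1⟩, ⟨3 | 2⟩, ⟨4 | 1⟩]
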